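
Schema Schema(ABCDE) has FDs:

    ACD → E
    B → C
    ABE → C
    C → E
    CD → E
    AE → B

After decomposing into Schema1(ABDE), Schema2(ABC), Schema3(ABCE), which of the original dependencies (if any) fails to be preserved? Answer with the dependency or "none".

none

ACD → E: restricted closure across fragments reaches E.
B → C lies within Schema2.
ABE → C lies within Schema3.
C → E lies within Schema3.
CD → E: restricted closure across fragments reaches E.
AE → B lies within Schema1.
Every dependency is enforceable on the fragments, so the decomposition is dependency-preserving.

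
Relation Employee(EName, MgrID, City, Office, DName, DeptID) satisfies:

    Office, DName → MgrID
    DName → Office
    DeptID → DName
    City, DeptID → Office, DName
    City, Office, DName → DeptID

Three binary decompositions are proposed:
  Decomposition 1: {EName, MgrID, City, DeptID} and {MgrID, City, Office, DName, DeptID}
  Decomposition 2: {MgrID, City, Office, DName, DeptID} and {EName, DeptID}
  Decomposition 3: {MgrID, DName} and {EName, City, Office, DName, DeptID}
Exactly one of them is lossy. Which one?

Decomposition 1: common = {MgrID, City, DeptID}, closure = {MgrID, City, Office, DName, DeptID} → lossless.
Decomposition 2: common = {DeptID}, closure = {MgrID, Office, DName, DeptID} → lossy.
Decomposition 3: common = {DName}, closure = {MgrID, Office, DName} → lossless.

Decomposition 2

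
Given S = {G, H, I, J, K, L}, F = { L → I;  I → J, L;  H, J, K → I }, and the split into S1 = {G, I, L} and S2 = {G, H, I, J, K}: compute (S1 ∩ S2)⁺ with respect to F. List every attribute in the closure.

S1 ∩ S2 = {G, I}.
I → J, L applies, adding J, L
Closure: {G, I, J, L}.

G, I, J, L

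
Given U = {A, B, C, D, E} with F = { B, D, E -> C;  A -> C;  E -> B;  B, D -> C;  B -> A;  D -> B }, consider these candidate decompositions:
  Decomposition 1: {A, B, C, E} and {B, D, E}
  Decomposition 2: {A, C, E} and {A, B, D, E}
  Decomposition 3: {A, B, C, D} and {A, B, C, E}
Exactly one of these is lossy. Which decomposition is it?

Decomposition 1: common = {B, E}, closure = {A, B, C, E} → lossless.
Decomposition 2: common = {A, E}, closure = {A, B, C, E} → lossless.
Decomposition 3: common = {A, B, C}, closure = {A, B, C} → lossy.

Decomposition 3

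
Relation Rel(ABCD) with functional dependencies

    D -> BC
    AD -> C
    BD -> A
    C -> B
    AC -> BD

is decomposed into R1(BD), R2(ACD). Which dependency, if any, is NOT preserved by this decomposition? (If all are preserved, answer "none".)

Check C → B: no single fragment contains all of {BC}, and the restricted closure of {C} across the fragments never reaches {B}.
D → BC is preserved.
AD → C is preserved.
BD → A is preserved.
AC → BD is preserved.

C -> B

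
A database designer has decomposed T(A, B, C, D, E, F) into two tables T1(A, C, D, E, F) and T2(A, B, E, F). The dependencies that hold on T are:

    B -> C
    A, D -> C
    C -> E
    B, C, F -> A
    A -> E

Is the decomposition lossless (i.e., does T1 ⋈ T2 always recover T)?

No

Common attributes: T1 ∩ T2 = {A, E, F}.
No dependency enlarges {A, E, F}, so (A, E, F)⁺ = {A, E, F}.
The closure contains neither all of T1 = {A, C, D, E, F} nor all of T2 = {A, B, E, F}, so the common attributes are not a superkey of either fragment. The join is lossy.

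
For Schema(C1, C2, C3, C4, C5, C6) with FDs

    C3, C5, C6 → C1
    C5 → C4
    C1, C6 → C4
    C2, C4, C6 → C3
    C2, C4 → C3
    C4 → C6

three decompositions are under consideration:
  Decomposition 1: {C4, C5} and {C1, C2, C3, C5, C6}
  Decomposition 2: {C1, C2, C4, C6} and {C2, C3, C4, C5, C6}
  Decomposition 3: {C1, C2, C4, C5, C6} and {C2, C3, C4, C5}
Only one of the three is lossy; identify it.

Decomposition 2

Decomposition 1: common = {C5}, closure = {C4, C5, C6} → lossless.
Decomposition 2: common = {C2, C4, C6}, closure = {C2, C3, C4, C6} → lossy.
Decomposition 3: common = {C2, C4, C5}, closure = {C1, C2, C3, C4, C5, C6} → lossless.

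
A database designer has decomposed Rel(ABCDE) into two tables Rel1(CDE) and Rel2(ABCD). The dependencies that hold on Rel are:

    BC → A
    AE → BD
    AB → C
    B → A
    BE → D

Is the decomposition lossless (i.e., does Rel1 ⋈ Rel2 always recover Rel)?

No

Common attributes: Rel1 ∩ Rel2 = {CD}.
No dependency enlarges {CD}, so (CD)⁺ = {CD}.
The closure contains neither all of Rel1 = {CDE} nor all of Rel2 = {ABCD}, so the common attributes are not a superkey of either fragment. The join is lossy.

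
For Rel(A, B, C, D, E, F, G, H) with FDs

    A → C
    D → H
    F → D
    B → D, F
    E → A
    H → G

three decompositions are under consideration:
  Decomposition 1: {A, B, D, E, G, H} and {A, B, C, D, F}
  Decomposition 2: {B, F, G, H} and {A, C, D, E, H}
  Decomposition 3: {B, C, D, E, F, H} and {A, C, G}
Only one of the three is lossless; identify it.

Decomposition 1: common = {A, B, D}, closure = {A, B, C, D, F, G, H} → lossless.
Decomposition 2: common = {H}, closure = {G, H} → lossy.
Decomposition 3: common = {C}, closure = {C} → lossy.

Decomposition 1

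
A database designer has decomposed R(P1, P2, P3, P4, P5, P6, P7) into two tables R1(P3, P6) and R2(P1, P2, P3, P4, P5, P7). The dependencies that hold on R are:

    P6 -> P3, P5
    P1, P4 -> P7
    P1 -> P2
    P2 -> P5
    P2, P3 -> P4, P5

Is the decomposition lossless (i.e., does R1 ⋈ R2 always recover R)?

No

Common attributes: R1 ∩ R2 = {P3}.
No dependency enlarges {P3}, so (P3)⁺ = {P3}.
The closure contains neither all of R1 = {P3, P6} nor all of R2 = {P1, P2, P3, P4, P5, P7}, so the common attributes are not a superkey of either fragment. The join is lossy.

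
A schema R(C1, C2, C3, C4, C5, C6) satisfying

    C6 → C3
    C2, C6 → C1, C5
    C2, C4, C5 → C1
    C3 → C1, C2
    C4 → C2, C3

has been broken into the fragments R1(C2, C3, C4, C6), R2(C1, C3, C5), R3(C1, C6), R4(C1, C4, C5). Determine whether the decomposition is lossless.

Chase test. Columns are C1, C2, C3, C4, C5, C6; row i has aⱼ where attribute j ∈ Ri, else bᵢⱼ.
Initial tableau (one row per fragment):
  row 1: b11 a2 a3 a4 b15 a6
  row 2: a1 b22 a3 b24 a5 b26
  row 3: a1 b32 b33 b34 b35 a6
  row 4: a1 b42 b43 a4 a5 b46
Rows 1 and 3 agree on C6; apply C6→C3 and equate their C3 entries.
Rows 1 and 2 agree on C3; apply C3→C1, C2 and equate their C1, C2 entries.
Rows 1 and 3 agree on C3; apply C3→C1, C2 and equate their C1, C2 entries.
Rows 1 and 4 agree on C4; apply C4→C2, C3 and equate their C2, C3 entries.
Rows 1 and 3 agree on C2, C6; apply C2, C6→C1, C5 and equate their C1, C5 entries.
No row becomes fully distinguished — the join is lossy.

No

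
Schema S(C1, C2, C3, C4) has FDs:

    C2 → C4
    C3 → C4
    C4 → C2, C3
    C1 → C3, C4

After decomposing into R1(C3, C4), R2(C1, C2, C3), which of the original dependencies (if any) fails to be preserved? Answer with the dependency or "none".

none

C2 → C4: restricted closure across fragments reaches C4.
C3 → C4 lies within R1.
C4 → C2, C3: restricted closure across fragments reaches C2, C3.
C1 → C3, C4: restricted closure across fragments reaches C3, C4.
Every dependency is enforceable on the fragments, so the decomposition is dependency-preserving.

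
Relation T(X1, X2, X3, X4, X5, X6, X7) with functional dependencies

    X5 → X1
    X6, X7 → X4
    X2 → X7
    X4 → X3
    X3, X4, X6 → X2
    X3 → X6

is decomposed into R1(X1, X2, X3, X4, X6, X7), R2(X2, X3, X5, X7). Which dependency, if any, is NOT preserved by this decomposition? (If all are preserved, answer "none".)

Check X5 → X1: no single fragment contains all of {X1, X5}, and the restricted closure of {X5} across the fragments never reaches {X1}.
X6, X7 → X4 is preserved.
X2 → X7 is preserved.
X4 → X3 is preserved.
X3, X4, X6 → X2 is preserved.
X3 → X6 is preserved.

X5 → X1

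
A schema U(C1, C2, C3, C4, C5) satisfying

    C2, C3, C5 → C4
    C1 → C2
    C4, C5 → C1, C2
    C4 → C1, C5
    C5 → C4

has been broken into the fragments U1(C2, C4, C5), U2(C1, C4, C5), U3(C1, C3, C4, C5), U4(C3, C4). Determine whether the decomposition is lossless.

Chase test. Columns are C1, C2, C3, C4, C5; row i has aⱼ where attribute j ∈ Ui, else bᵢⱼ.
Initial tableau (one row per fragment):
  row 1: b11 a2 b13 a4 a5
  row 2: a1 b22 b23 a4 a5
  row 3: a1 b32 a3 a4 a5
  row 4: b41 b42 a3 a4 b45
Rows 2 and 3 agree on C1; apply C1→C2 and equate their C2 entries.
Rows 1 and 2 agree on C4, C5; apply C4, C5→C1, C2 and equate their C1, C2 entries.
Rows 1 and 4 agree on C4; apply C4→C1, C5 and equate their C1, C5 entries.
Rows 1 and 4 agree on C1; apply C1→C2 and equate their C2 entries.
Row 3 is now all distinguished symbols — the join is lossless.

Yes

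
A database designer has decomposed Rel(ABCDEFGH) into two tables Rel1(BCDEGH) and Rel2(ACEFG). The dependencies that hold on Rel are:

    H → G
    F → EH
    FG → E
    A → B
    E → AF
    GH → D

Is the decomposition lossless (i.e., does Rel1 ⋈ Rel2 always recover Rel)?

Yes

Common attributes: Rel1 ∩ Rel2 = {CEG}.
Closure of {CEG}: E → AF applies, adding AF; F → EH applies, adding H; A → B applies, adding B; GH → D applies, adding D. So (CEG)⁺ = {ABCDEFGH}.
This closure contains every attribute of Rel1, so Rel1 ∩ Rel2 → Rel1. The join is lossless.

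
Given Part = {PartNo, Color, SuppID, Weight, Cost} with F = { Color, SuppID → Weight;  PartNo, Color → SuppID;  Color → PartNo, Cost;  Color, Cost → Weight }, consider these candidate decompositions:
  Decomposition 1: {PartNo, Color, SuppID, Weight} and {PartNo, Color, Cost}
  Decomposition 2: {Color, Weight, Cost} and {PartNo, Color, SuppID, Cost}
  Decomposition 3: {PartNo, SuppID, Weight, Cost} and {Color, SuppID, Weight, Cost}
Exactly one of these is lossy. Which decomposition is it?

Decomposition 1: common = {PartNo, Color}, closure = {PartNo, Color, SuppID, Weight, Cost} → lossless.
Decomposition 2: common = {Color, Cost}, closure = {PartNo, Color, SuppID, Weight, Cost} → lossless.
Decomposition 3: common = {SuppID, Weight, Cost}, closure = {SuppID, Weight, Cost} → lossy.

Decomposition 3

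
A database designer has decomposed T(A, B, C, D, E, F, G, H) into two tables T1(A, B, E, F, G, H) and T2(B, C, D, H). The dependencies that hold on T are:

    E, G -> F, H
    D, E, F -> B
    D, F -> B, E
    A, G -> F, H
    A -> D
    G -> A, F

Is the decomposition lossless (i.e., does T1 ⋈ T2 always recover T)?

No

Common attributes: T1 ∩ T2 = {B, H}.
No dependency enlarges {B, H}, so (B, H)⁺ = {B, H}.
The closure contains neither all of T1 = {A, B, E, F, G, H} nor all of T2 = {B, C, D, H}, so the common attributes are not a superkey of either fragment. The join is lossy.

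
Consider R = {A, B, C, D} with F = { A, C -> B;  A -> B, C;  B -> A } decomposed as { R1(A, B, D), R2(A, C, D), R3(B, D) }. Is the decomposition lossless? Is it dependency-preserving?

Lossless test (chase): Rows 1 and 2 agree on A; apply A→B, C and equate their B, C entries. Rows 1 and 3 agree on B; apply B→A and equate their A entries. Rows 1 and 3 agree on A; apply A→B, C and equate their B, C entries. Row 1 is now all distinguished symbols — the join is lossless.
Dependency preservation: A, C → B; A → B, C are not contained in any single fragment, but the restricted closure of each left-hand side across the fragments still reaches the right-hand side; the remaining FDs each lie inside some fragment. All dependencies are preserved.

lossless and dependency-preserving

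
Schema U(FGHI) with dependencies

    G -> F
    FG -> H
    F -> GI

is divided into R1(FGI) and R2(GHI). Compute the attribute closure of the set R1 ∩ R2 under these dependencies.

FGHI

R1 ∩ R2 = {GI}.
G → F applies, adding F
FG → H applies, adding H
Closure: {FGHI}.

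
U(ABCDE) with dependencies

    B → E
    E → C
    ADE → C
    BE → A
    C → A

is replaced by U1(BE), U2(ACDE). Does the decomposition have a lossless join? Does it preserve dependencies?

lossy but dependency-preserving

Lossless test: (E)⁺ = {ACE}, which is a superkey of neither fragment — lossy.
Dependency preservation: BE → A is not contained in any single fragment, but the restricted closure of its left-hand side across the fragments still reaches the right-hand side; the remaining FDs each lie inside some fragment. All dependencies are preserved.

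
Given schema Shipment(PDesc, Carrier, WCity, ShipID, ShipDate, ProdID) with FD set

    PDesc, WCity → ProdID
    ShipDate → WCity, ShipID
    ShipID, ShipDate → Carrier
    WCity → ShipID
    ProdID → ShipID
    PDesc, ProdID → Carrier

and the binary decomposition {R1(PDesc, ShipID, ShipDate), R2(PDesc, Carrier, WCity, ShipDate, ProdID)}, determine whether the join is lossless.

Common attributes: R1 ∩ R2 = {PDesc, ShipDate}.
Closure of {PDesc, ShipDate}: ShipDate → WCity, ShipID applies, adding WCity, ShipID; ShipID, ShipDate → Carrier applies, adding Carrier; PDesc, WCity → ProdID applies, adding ProdID. So (PDesc, ShipDate)⁺ = {PDesc, Carrier, WCity, ShipID, ShipDate, ProdID}.
This closure contains every attribute of R1, so R1 ∩ R2 → R1. The join is lossless.

Yes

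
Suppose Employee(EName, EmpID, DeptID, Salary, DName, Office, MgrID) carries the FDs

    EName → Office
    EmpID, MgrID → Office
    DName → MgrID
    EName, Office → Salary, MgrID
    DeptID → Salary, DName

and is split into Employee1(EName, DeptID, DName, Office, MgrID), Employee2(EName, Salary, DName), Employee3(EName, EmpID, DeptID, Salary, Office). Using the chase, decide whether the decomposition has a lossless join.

Yes

Chase test. Columns are EName, EmpID, DeptID, Salary, DName, Office, MgrID; row i has aⱼ where attribute j ∈ Employeei, else bᵢⱼ.
Initial tableau (one row per fragment):
  row 1: a1 b12 a3 b14 a5 a6 a7
  row 2: a1 b22 b23 a4 a5 b26 b27
  row 3: a1 a2 a3 a4 b35 a6 b37
Rows 1 and 2 agree on EName; apply EName→Office and equate their Office entries.
Rows 1 and 2 agree on DName; apply DName→MgrID and equate their MgrID entries.
Rows 1 and 2 agree on EName, Office; apply EName, Office→Salary, MgrID and equate their Salary, MgrID entries.
Rows 1 and 3 agree on EName, Office; apply EName, Office→Salary, MgrID and equate their Salary, MgrID entries.
Rows 1 and 3 agree on DeptID; apply DeptID→Salary, DName and equate their Salary, DName entries.
Row 3 is now all distinguished symbols — the join is lossless.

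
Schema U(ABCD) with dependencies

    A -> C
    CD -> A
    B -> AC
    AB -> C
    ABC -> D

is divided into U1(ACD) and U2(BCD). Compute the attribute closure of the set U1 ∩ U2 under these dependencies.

U1 ∩ U2 = {CD}.
CD → A applies, adding A
Closure: {ACD}.

ACD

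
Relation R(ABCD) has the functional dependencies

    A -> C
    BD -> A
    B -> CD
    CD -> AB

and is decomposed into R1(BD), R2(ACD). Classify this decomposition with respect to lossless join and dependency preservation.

lossy and not dependency-preserving

Lossless test: (D)⁺ = {D}, which is a superkey of neither fragment — lossy.
Dependency preservation: the restricted closure of {BD} across the fragments never reaches {A}, so BD → A cannot be enforced without a join — not preserved.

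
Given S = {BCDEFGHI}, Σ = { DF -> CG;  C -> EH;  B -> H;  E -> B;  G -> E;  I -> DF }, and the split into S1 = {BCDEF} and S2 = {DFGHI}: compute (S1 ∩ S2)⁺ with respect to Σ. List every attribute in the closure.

BCDEFGH

S1 ∩ S2 = {DF}.
DF → CG applies, adding CG
C → EH applies, adding EH
E → B applies, adding B
Closure: {BCDEFGH}.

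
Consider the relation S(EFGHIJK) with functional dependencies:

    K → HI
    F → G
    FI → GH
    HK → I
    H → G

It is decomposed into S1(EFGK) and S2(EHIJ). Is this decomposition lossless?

Common attributes: S1 ∩ S2 = {E}.
No dependency enlarges {E}, so (E)⁺ = {E}.
The closure contains neither all of S1 = {EFGK} nor all of S2 = {EHIJ}, so the common attributes are not a superkey of either fragment. The join is lossy.

No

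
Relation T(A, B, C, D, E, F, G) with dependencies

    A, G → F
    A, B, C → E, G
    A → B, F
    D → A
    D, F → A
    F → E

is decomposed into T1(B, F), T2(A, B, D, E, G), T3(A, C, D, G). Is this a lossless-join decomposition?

Chase test. Columns are A, B, C, D, E, F, G; row i has aⱼ where attribute j ∈ Ti, else bᵢⱼ.
Initial tableau (one row per fragment):
  row 1: b11 a2 b13 b14 b15 a6 b17
  row 2: a1 a2 b23 a4 a5 b26 a7
  row 3: a1 b32 a3 a4 b35 b36 a7
Rows 2 and 3 agree on A, G; apply A, G→F and equate their F entries.
Rows 2 and 3 agree on A; apply A→B, F and equate their B, F entries.
Rows 2 and 3 agree on F; apply F→E and equate their E entries.
No row becomes fully distinguished — the join is lossy.

No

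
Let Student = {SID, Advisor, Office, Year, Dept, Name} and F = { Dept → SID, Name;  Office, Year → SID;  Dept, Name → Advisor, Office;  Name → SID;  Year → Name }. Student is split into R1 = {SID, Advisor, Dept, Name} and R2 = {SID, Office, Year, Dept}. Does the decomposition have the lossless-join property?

Common attributes: R1 ∩ R2 = {SID, Dept}.
Closure of {SID, Dept}: Dept → SID, Name applies, adding Name; Dept, Name → Advisor, Office applies, adding Advisor, Office. So (SID, Dept)⁺ = {SID, Advisor, Office, Dept, Name}.
This closure contains every attribute of R1, so R1 ∩ R2 → R1. The join is lossless.

Yes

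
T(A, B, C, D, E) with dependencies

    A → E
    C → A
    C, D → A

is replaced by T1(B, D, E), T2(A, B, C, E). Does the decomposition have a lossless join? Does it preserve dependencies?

lossy but dependency-preserving

Lossless test: (B, E)⁺ = {B, E}, which is a superkey of neither fragment — lossy.
Dependency preservation: C, D → A is not contained in any single fragment, but the restricted closure of its left-hand side across the fragments still reaches the right-hand side; the remaining FDs each lie inside some fragment. All dependencies are preserved.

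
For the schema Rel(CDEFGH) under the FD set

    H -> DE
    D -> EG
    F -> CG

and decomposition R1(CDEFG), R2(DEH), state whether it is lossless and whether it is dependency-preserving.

lossy but dependency-preserving

Lossless test: (DE)⁺ = {DEG}, which is a superkey of neither fragment — lossy.
Dependency preservation: every FD's attributes lie within a single fragment, so each can be enforced locally — preserved.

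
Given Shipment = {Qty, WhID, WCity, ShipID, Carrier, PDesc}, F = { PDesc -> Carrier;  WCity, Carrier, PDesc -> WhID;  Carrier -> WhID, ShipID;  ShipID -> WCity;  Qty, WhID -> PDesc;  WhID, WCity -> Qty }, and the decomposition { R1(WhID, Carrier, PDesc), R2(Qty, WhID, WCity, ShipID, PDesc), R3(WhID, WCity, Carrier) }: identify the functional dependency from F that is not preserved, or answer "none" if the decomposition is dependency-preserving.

none

PDesc → Carrier lies within R1.
WCity, Carrier, PDesc → WhID: restricted closure across fragments reaches WhID.
Carrier → WhID, ShipID: restricted closure across fragments reaches WhID, ShipID.
ShipID → WCity lies within R2.
Qty, WhID → PDesc lies within R2.
WhID, WCity → Qty lies within R2.
Every dependency is enforceable on the fragments, so the decomposition is dependency-preserving.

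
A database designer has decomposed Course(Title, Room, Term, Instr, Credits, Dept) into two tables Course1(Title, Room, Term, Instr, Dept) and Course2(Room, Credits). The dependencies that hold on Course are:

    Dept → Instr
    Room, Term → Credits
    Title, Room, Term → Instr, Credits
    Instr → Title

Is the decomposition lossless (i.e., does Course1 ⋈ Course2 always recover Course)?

Common attributes: Course1 ∩ Course2 = {Room}.
No dependency enlarges {Room}, so (Room)⁺ = {Room}.
The closure contains neither all of Course1 = {Title, Room, Term, Instr, Dept} nor all of Course2 = {Room, Credits}, so the common attributes are not a superkey of either fragment. The join is lossy.

No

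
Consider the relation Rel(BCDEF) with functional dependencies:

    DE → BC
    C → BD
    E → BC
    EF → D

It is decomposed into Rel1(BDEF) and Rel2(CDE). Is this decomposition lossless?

Yes

Common attributes: Rel1 ∩ Rel2 = {DE}.
Closure of {DE}: DE → BC applies, adding BC. So (DE)⁺ = {BCDE}.
This closure contains every attribute of Rel2, so Rel1 ∩ Rel2 → Rel2. The join is lossless.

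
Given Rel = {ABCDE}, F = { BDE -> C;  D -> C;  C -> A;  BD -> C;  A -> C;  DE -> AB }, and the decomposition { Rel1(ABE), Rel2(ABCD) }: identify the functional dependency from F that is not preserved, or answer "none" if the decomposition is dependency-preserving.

Check DE → AB: no single fragment contains all of {ABDE}, and the restricted closure of {DE} across the fragments never reaches {AB}.
BDE → C is preserved.
D → C is preserved.
C → A is preserved.
BD → C is preserved.
A → C is preserved.

DE -> AB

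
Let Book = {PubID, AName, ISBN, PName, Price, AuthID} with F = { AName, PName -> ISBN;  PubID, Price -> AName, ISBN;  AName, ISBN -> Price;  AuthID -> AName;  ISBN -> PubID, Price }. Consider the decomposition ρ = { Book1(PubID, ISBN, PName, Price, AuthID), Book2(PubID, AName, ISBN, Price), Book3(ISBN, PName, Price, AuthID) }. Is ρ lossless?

Yes

Chase test. Columns are PubID, AName, ISBN, PName, Price, AuthID; row i has aⱼ where attribute j ∈ Booki, else bᵢⱼ.
Initial tableau (one row per fragment):
  row 1: a1 b12 a3 a4 a5 a6
  row 2: a1 a2 a3 b24 a5 b26
  row 3: b31 b32 a3 a4 a5 a6
Rows 1 and 2 agree on PubID, Price; apply PubID, Price→AName, ISBN and equate their AName, ISBN entries.
Rows 1 and 3 agree on AuthID; apply AuthID→AName and equate their AName entries.
Rows 1 and 3 agree on ISBN; apply ISBN→PubID, Price and equate their PubID, Price entries.
Row 1 is now all distinguished symbols — the join is lossless.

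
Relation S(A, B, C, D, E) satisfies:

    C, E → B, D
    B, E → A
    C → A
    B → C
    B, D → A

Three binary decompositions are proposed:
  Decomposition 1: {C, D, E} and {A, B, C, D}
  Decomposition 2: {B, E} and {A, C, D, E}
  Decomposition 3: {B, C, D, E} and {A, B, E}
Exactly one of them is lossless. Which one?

Decomposition 3

Decomposition 1: common = {C, D}, closure = {A, C, D} → lossy.
Decomposition 2: common = {E}, closure = {E} → lossy.
Decomposition 3: common = {B, E}, closure = {A, B, C, D, E} → lossless.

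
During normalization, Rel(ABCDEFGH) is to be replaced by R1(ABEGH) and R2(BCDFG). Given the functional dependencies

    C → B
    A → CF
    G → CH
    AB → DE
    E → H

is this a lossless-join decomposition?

No

Common attributes: R1 ∩ R2 = {BG}.
Closure of {BG}: G → CH applies, adding CH. So (BG)⁺ = {BCGH}.
The closure contains neither all of R1 = {ABEGH} nor all of R2 = {BCDFG}, so the common attributes are not a superkey of either fragment. The join is lossy.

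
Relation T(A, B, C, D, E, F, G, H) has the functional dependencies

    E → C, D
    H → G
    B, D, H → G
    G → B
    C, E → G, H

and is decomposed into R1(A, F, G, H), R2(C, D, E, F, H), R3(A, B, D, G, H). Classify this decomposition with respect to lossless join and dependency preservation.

lossy but dependency-preserving

Lossless test (chase): Rows 1 and 2 agree on H; apply H→G and equate their G entries. Rows 1 and 2 agree on G; apply G→B and equate their B entries. Rows 1 and 3 agree on G; apply G→B and equate their B entries. No row becomes fully distinguished — the join is lossy.
Dependency preservation: C, E → G, H is not contained in any single fragment, but the restricted closure of its left-hand side across the fragments still reaches the right-hand side; the remaining FDs each lie inside some fragment. All dependencies are preserved.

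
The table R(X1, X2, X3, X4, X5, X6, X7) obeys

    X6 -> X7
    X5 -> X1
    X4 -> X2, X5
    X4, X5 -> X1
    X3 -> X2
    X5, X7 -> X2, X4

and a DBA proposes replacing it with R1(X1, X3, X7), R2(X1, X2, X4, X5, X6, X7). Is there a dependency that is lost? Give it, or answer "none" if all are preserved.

Check X3 → X2: no single fragment contains all of {X2, X3}, and the restricted closure of {X3} across the fragments never reaches {X2}.
X6 → X7 is preserved.
X5 → X1 is preserved.
X4 → X2, X5 is preserved.
X4, X5 → X1 is preserved.
X5, X7 → X2, X4 is preserved.

X3 -> X2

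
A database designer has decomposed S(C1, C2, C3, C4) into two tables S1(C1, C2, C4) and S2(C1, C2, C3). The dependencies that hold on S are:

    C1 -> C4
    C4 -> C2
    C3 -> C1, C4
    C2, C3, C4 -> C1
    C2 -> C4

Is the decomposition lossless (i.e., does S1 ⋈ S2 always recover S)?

Yes

Common attributes: S1 ∩ S2 = {C1, C2}.
Closure of {C1, C2}: C1 → C4 applies, adding C4. So (C1, C2)⁺ = {C1, C2, C4}.
This closure contains every attribute of S1, so S1 ∩ S2 → S1. The join is lossless.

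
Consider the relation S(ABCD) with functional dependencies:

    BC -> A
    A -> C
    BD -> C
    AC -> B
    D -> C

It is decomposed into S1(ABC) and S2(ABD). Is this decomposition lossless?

Yes

Common attributes: S1 ∩ S2 = {AB}.
Closure of {AB}: A → C applies, adding C. So (AB)⁺ = {ABC}.
This closure contains every attribute of S1, so S1 ∩ S2 → S1. The join is lossless.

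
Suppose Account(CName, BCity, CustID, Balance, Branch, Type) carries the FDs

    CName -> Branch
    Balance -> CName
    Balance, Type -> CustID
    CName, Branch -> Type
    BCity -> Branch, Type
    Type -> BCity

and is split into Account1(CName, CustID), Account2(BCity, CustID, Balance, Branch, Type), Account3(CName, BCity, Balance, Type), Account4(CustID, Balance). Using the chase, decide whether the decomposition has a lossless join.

Chase test. Columns are CName, BCity, CustID, Balance, Branch, Type; row i has aⱼ where attribute j ∈ Accounti, else bᵢⱼ.
Initial tableau (one row per fragment):
  row 1: a1 b12 a3 b14 b15 b16
  row 2: b21 a2 a3 a4 a5 a6
  row 3: a1 a2 b33 a4 b35 a6
  row 4: b41 b42 a3 a4 b45 b46
Rows 1 and 3 agree on CName; apply CName→Branch and equate their Branch entries.
Rows 2 and 3 agree on Balance; apply Balance→CName and equate their CName entries.
Rows 2 and 4 agree on Balance; apply Balance→CName and equate their CName entries.
Rows 2 and 3 agree on Balance, Type; apply Balance, Type→CustID and equate their CustID entries.
Rows 1 and 3 agree on CName, Branch; apply CName, Branch→Type and equate their Type entries.
Rows 2 and 3 agree on BCity; apply BCity→Branch, Type and equate their Branch, Type entries.
Rows 1 and 2 agree on Type; apply Type→BCity and equate their BCity entries.
Rows 1 and 4 agree on CName; apply CName→Branch and equate their Branch entries.
Rows 1 and 4 agree on CName, Branch; apply CName, Branch→Type and equate their Type entries.
Rows 1 and 4 agree on Type; apply Type→BCity and equate their BCity entries.
Row 2 is now all distinguished symbols — the join is lossless.

Yes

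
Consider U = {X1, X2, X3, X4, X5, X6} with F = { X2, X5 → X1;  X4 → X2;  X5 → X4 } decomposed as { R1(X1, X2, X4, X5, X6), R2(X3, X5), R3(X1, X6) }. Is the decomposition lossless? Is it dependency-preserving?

Lossless test (chase): Rows 1 and 2 agree on X5; apply X5→X4 and equate their X4 entries. Rows 1 and 2 agree on X4; apply X4→X2 and equate their X2 entries. Rows 1 and 2 agree on X2, X5; apply X2, X5→X1 and equate their X1 entries. No row becomes fully distinguished — the join is lossy.
Dependency preservation: every FD's attributes lie within a single fragment, so each can be enforced locally — preserved.

lossy but dependency-preserving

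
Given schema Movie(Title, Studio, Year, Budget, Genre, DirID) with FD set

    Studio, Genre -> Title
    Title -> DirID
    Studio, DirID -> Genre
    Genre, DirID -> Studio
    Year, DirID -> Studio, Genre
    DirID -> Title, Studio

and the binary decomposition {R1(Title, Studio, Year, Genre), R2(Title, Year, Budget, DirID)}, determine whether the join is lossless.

Common attributes: R1 ∩ R2 = {Title, Year}.
Closure of {Title, Year}: Title → DirID applies, adding DirID; Year, DirID → Studio, Genre applies, adding Studio, Genre. So (Title, Year)⁺ = {Title, Studio, Year, Genre, DirID}.
This closure contains every attribute of R1, so R1 ∩ R2 → R1. The join is lossless.

Yes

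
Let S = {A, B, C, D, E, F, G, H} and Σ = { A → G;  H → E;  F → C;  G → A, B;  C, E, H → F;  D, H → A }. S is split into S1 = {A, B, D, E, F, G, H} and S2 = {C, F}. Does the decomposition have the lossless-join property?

Yes

Common attributes: S1 ∩ S2 = {F}.
Closure of {F}: F → C applies, adding C. So (F)⁺ = {C, F}.
This closure contains every attribute of S2, so S1 ∩ S2 → S2. The join is lossless.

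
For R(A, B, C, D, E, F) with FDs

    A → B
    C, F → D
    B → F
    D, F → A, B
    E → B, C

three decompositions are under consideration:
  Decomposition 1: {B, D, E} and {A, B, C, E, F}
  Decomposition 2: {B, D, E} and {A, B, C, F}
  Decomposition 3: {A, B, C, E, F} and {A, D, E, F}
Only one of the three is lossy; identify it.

Decomposition 2

Decomposition 1: common = {B, E}, closure = {A, B, C, D, E, F} → lossless.
Decomposition 2: common = {B}, closure = {B, F} → lossy.
Decomposition 3: common = {A, E, F}, closure = {A, B, C, D, E, F} → lossless.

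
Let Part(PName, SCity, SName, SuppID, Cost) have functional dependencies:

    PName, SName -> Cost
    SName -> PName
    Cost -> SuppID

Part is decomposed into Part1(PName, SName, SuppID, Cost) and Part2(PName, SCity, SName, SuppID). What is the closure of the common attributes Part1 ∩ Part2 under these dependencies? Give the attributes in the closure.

Part1 ∩ Part2 = {PName, SName, SuppID}.
PName, SName → Cost applies, adding Cost
Closure: {PName, SName, SuppID, Cost}.

PName, SName, SuppID, Cost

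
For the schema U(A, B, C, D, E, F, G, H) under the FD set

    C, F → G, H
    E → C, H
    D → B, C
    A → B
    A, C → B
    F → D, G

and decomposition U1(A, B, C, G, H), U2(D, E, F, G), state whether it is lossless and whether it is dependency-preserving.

lossy and not dependency-preserving

Lossless test: (G)⁺ = {G}, which is a superkey of neither fragment — lossy.
Dependency preservation: the restricted closure of {C, F} across the fragments never reaches {G, H}, so C, F → G, H cannot be enforced without a join — not preserved.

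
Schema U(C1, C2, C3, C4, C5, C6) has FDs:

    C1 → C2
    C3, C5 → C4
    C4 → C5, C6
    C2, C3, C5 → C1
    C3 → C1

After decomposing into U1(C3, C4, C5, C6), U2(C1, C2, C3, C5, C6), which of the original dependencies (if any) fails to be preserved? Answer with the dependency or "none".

C1 → C2 lies within U2.
C3, C5 → C4 lies within U1.
C4 → C5, C6 lies within U1.
C2, C3, C5 → C1 lies within U2.
C3 → C1 lies within U2.
Every dependency is enforceable on the fragments, so the decomposition is dependency-preserving.

none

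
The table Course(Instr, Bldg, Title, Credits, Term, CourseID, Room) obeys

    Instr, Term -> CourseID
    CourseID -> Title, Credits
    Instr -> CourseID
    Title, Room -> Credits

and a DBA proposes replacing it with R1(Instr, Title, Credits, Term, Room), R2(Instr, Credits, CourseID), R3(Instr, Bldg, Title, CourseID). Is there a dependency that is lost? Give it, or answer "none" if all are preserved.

Instr, Term → CourseID: restricted closure across fragments reaches CourseID.
CourseID → Title, Credits: restricted closure across fragments reaches Title, Credits.
Instr → CourseID lies within R2.
Title, Room → Credits lies within R1.
Every dependency is enforceable on the fragments, so the decomposition is dependency-preserving.

none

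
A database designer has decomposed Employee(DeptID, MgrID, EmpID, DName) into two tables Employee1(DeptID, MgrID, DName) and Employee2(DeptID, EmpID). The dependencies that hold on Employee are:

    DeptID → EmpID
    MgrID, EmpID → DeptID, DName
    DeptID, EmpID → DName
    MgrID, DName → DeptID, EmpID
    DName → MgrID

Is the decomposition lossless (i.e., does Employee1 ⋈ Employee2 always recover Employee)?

Common attributes: Employee1 ∩ Employee2 = {DeptID}.
Closure of {DeptID}: DeptID → EmpID applies, adding EmpID; DeptID, EmpID → DName applies, adding DName; DName → MgrID applies, adding MgrID. So (DeptID)⁺ = {DeptID, MgrID, EmpID, DName}.
This closure contains every attribute of Employee1, so Employee1 ∩ Employee2 → Employee1. The join is lossless.

Yes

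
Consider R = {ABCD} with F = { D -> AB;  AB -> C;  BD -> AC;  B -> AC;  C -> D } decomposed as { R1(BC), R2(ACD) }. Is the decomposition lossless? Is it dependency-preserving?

lossless and dependency-preserving

Lossless test: (C)⁺ = {ABCD}, which contains all of one fragment — lossless.
Dependency preservation: D → AB; AB → C; BD → AC; B → AC are not contained in any single fragment, but the restricted closure of each left-hand side across the fragments still reaches the right-hand side; the remaining FDs each lie inside some fragment. All dependencies are preserved.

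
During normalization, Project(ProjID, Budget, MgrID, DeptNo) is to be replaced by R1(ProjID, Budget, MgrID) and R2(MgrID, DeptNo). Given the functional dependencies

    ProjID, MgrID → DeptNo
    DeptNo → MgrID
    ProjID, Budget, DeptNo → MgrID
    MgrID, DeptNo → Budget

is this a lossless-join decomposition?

No

Common attributes: R1 ∩ R2 = {MgrID}.
No dependency enlarges {MgrID}, so (MgrID)⁺ = {MgrID}.
The closure contains neither all of R1 = {ProjID, Budget, MgrID} nor all of R2 = {MgrID, DeptNo}, so the common attributes are not a superkey of either fragment. The join is lossy.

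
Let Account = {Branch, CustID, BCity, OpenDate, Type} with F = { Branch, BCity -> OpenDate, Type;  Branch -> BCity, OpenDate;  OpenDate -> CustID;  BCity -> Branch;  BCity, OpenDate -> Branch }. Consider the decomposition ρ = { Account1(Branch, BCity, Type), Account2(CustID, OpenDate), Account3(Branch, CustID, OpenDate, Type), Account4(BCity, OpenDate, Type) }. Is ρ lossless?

Yes

Chase test. Columns are Branch, CustID, BCity, OpenDate, Type; row i has aⱼ where attribute j ∈ Accounti, else bᵢⱼ.
Initial tableau (one row per fragment):
  row 1: a1 b12 a3 b14 a5
  row 2: b21 a2 b23 a4 b25
  row 3: a1 a2 b33 a4 a5
  row 4: b41 b42 a3 a4 a5
Rows 1 and 3 agree on Branch; apply Branch→BCity, OpenDate and equate their BCity, OpenDate entries.
Rows 1 and 2 agree on OpenDate; apply OpenDate→CustID and equate their CustID entries.
Rows 1 and 4 agree on OpenDate; apply OpenDate→CustID and equate their CustID entries.
Rows 1 and 4 agree on BCity; apply BCity→Branch and equate their Branch entries.
Row 1 is now all distinguished symbols — the join is lossless.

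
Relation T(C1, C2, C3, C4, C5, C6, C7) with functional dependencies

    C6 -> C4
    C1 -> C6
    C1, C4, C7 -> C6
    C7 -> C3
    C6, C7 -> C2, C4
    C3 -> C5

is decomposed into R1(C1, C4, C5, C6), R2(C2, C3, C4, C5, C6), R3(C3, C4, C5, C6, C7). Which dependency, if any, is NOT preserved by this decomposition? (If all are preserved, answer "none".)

C6, C7 -> C2, C4

Check C6, C7 → C2, C4: no single fragment contains all of {C2, C4, C6, C7}, and the restricted closure of {C6, C7} across the fragments never reaches {C2, C4}.
C6 → C4 is preserved.
C1 → C6 is preserved.
C1, C4, C7 → C6 is preserved.
C7 → C3 is preserved.
C3 → C5 is preserved.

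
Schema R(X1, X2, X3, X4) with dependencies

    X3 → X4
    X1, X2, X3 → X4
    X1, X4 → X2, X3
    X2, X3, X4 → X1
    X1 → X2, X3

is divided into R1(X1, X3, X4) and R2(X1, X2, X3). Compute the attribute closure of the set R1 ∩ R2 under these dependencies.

X1, X2, X3, X4

R1 ∩ R2 = {X1, X3}.
X3 → X4 applies, adding X4
X1, X4 → X2, X3 applies, adding X2
Closure: {X1, X2, X3, X4}.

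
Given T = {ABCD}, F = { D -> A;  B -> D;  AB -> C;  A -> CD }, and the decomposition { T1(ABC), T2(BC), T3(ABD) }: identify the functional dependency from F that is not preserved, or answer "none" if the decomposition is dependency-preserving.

D → A lies within T3.
B → D lies within T3.
AB → C lies within T1.
A → CD: restricted closure across fragments reaches CD.
Every dependency is enforceable on the fragments, so the decomposition is dependency-preserving.

none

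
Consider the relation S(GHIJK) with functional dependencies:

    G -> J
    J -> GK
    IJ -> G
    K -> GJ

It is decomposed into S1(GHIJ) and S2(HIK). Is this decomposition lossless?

No

Common attributes: S1 ∩ S2 = {HI}.
No dependency enlarges {HI}, so (HI)⁺ = {HI}.
The closure contains neither all of S1 = {GHIJ} nor all of S2 = {HIK}, so the common attributes are not a superkey of either fragment. The join is lossy.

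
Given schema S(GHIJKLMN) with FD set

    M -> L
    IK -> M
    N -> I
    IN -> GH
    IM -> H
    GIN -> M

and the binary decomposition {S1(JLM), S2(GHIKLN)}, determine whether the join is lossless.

Common attributes: S1 ∩ S2 = {L}.
No dependency enlarges {L}, so (L)⁺ = {L}.
The closure contains neither all of S1 = {JLM} nor all of S2 = {GHIKLN}, so the common attributes are not a superkey of either fragment. The join is lossy.

No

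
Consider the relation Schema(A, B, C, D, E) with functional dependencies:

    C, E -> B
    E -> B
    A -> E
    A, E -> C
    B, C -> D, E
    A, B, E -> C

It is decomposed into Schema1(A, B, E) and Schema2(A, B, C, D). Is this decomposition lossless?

Yes

Common attributes: Schema1 ∩ Schema2 = {A, B}.
Closure of {A, B}: A → E applies, adding E; A, E → C applies, adding C; B, C → D, E applies, adding D. So (A, B)⁺ = {A, B, C, D, E}.
This closure contains every attribute of Schema1, so Schema1 ∩ Schema2 → Schema1. The join is lossless.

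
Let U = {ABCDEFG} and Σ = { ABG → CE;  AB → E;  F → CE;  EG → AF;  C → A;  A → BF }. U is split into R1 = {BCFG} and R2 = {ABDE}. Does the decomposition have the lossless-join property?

Common attributes: R1 ∩ R2 = {B}.
No dependency enlarges {B}, so (B)⁺ = {B}.
The closure contains neither all of R1 = {BCFG} nor all of R2 = {ABDE}, so the common attributes are not a superkey of either fragment. The join is lossy.

No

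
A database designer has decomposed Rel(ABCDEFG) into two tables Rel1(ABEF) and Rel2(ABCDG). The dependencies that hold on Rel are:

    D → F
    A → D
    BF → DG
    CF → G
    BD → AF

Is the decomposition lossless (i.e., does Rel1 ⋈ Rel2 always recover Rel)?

No

Common attributes: Rel1 ∩ Rel2 = {AB}.
Closure of {AB}: A → D applies, adding D; BD → AF applies, adding F; BF → DG applies, adding G. So (AB)⁺ = {ABDFG}.
The closure contains neither all of Rel1 = {ABEF} nor all of Rel2 = {ABCDG}, so the common attributes are not a superkey of either fragment. The join is lossy.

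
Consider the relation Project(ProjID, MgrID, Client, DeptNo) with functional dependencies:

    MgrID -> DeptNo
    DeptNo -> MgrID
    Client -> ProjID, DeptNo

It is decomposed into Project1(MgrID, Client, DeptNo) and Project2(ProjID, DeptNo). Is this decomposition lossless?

Common attributes: Project1 ∩ Project2 = {DeptNo}.
Closure of {DeptNo}: DeptNo → MgrID applies, adding MgrID. So (DeptNo)⁺ = {MgrID, DeptNo}.
The closure contains neither all of Project1 = {MgrID, Client, DeptNo} nor all of Project2 = {ProjID, DeptNo}, so the common attributes are not a superkey of either fragment. The join is lossy.

No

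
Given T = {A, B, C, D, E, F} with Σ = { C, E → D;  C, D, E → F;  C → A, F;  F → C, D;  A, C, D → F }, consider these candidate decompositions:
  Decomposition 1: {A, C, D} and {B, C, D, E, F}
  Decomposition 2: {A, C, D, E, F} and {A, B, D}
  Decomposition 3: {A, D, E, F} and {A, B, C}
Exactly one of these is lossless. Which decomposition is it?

Decomposition 1

Decomposition 1: common = {C, D}, closure = {A, C, D, F} → lossless.
Decomposition 2: common = {A, D}, closure = {A, D} → lossy.
Decomposition 3: common = {A}, closure = {A} → lossy.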